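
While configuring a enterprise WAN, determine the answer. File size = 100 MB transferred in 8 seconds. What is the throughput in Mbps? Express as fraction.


Given: file = 100 MB, time = 8 s
File in Mb = 100 * 8 = 800 Mb
Throughput = 800 / 8 Mbps
Throughput = 100 Mbps

100


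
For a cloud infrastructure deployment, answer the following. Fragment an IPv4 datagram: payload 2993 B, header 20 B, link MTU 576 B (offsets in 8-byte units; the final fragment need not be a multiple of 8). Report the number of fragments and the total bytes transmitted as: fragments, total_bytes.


Max data per non-final fragment = floor((MTU - header)/8)*8 = floor((576 - 20)/8)*8 = floor(556/8)*8 = 552 B
Final fragment needs no 8-byte alignment: it can carry up to MTU - header = 556 B
Non-final fragments needed = ceil((payload - 556) / 552) = ceil(2437/552) = ceil(4.4149) = 5
Number of fragments = 5 + 1 = 6
Fragment sizes (data): 5 * 552 B + 233 B (last, 233 <= 556 OK)
Total bytes sent = payload + n_frags * header = 2993 + 6*20 = 2993 + 120 = 3113 B

6, 3113


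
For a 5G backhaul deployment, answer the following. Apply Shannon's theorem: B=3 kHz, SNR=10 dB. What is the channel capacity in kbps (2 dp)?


Given: B = 3 kHz, SNR = 10 dB
SNR linear = 10^(10/10) = 10
1 + SNR = 11
log2(11) = 3.4594316186
C = 3 * 1000 * 3.4594316186 = 10378.2949 bps
C = 10.378295 kbps -> 10.38 kbps (2 dp)

10.38


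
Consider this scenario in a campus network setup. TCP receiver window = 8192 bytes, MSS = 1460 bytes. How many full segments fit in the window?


Given: RWND = 8192 bytes, MSS = 1460 bytes
Full segments = floor(RWND / MSS)
Full segments = floor(8192 / 1460)
Full segments = floor(5.611) = 5

5


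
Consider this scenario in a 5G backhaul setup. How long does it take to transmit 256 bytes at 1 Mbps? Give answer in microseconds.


Given: packet = 256 bytes, bandwidth = 1 Mbps
Packet in bits = 256 * 8 = 2048 bits
Bandwidth = 1 * 10^6 = 1000000 bps
Time = 2048 / 1000000 seconds
Time in us = 2048 * 10^6 / 1000000 = 2048

2048


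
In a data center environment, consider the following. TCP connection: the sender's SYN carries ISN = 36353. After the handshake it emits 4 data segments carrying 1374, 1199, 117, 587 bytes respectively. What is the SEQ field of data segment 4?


The SYN occupies sequence number ISN = 36353, so the first data byte is ISN + 1 = 36354.
SEQ of data segment i = (ISN + 1) + sum of payload sizes of segments 1..i-1.
Segment 1: SEQ = 36354, payload = 1374 bytes
Segment 2: SEQ = 37728, payload = 1199 bytes
Segment 3: SEQ = 38927, payload = 117 bytes
Segment 4: SEQ = 39044, payload = 587 bytes
SEQ of segment 4 = 36354 + 1374 + 1199 + 117 = 39044

39044


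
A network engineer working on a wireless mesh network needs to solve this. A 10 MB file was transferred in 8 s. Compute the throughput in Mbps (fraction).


Given: file = 10 MB, time = 8 s
File in Mb = 10 * 8 = 80 Mb
Throughput = 80 / 8 Mbps
Throughput = 10 Mbps

10


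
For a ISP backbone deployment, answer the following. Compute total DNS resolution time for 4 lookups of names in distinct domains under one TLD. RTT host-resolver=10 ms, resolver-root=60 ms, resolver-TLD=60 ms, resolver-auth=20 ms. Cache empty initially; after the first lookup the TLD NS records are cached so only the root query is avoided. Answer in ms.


Lookup 1 (cold cache): local + root + TLD + auth = 10 + 60 + 60 + 20 = 150 ms
Lookups 2..4 (TLD NS cached -> skip root; new domain -> still ask TLD and auth): local + TLD + auth = 10 + 60 + 20 = 90 ms each
Remaining 3 lookups: 3 * 90 = 270 ms
Total = 150 + 270 = 420 ms

420


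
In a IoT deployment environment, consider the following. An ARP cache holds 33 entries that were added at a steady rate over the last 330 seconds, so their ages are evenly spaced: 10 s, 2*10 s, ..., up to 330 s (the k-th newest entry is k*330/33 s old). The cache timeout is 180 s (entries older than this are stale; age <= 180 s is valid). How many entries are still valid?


Ages are k * 330/33 s for k = 1..33 (spacing = 10.0000 s).
Entry k is valid iff k * 330/33 <= 180 iff k <= 33 * 180 / 330 = 18.0000
n_valid = floor(18.0000) = 18
(n_stale = 33 - 18 = 15)

18


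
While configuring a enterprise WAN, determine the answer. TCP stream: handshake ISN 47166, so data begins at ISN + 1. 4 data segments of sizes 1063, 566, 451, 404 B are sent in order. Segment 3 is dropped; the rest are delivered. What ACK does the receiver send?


SYN uses sequence number 47166; first data byte = ISN + 1 = 47167.
Segment 1: SEQ = 47167, len = 1063 B, covers [47167, 48229]
Segment 2: SEQ = 48230, len = 566 B, covers [48230, 48795]
Segment 3: SEQ = 48796, len = 451 B, covers [48796, 49246] [LOST]
Segment 4: SEQ = 49247, len = 404 B, covers [49247, 49650]
In-order data received: bytes [47167, 48795] (segments 1..2).
Segment 3 missing -> gap begins at byte 48796; later segments buffered out of order.
Cumulative ACK = next expected in-order byte = 47167 + 1063 + 566 = 48796

48796


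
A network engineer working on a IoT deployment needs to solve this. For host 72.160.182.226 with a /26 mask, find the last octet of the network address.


Given: IP = 72.160.182.226, prefix = /26
Subnet mask = 255.255.255.192
Last octet of IP: 226
Last octet of mask: 192
Network last octet = 226 AND 192 = 192

192


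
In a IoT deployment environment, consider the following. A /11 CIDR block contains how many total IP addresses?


Given: CIDR prefix /11
Host bits = 32 - 11 = 21
Total addresses = 2^21 = 2097152

2097152


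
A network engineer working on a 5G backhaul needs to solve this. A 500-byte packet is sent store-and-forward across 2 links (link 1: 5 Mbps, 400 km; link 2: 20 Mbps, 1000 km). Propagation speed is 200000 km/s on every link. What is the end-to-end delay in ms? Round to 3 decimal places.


Packet = 500 bytes = 4000 bits. Store-and-forward: sum (t_trans + t_prop) per link.
Link 1: t_trans = 4000/(5*10^6) s = 0.8000 ms; t_prop = 400/200000 s = 2.0000 ms; subtotal = 2.8000 ms
Link 2: t_trans = 4000/(20*10^6) s = 0.2000 ms; t_prop = 1000/200000 s = 5.0000 ms; subtotal = 5.2000 ms
End-to-end = 2.8000 + 5.2000 = 8.0000 ms -> 8.000 ms (3 dp)

8.000


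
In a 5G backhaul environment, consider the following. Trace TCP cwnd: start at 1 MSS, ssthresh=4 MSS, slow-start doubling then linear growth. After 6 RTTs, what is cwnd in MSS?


RTT 0: cwnd = 1 MSS (initial)
RTT 1: cwnd = 2 MSS (slow start, doubled)
RTT 2: cwnd = 4 MSS (slow start, doubled)
RTT 3: cwnd = 5 MSS (congestion avoidance, +1)
RTT 4: cwnd = 6 MSS (congestion avoidance, +1)
RTT 5: cwnd = 7 MSS (congestion avoidance, +1)
RTT 6: cwnd = 8 MSS (congestion avoidance, +1)

8


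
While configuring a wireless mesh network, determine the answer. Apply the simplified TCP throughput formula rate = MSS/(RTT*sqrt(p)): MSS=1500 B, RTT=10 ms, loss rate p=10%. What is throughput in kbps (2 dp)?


Given: MSS = 1500 bytes, RTT = 10 ms, loss = 10%
RTT in seconds = 10 / 1000 = 0.01
Loss rate = 10% = 0.1
sqrt(loss) = sqrt(0.1) = 0.316227766017
Throughput (bytes/s) = 1500 / (0.01 * 0.316227766017) = 474341.6490
Throughput (kbps) = 474341.6490 * 8 / 1000 = 3794.733192 -> 3794.73 kbps (2 dp)

3794.73


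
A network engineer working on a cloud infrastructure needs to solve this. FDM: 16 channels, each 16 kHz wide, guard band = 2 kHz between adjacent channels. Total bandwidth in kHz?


Given: 16 channels, 16 kHz each, guard = 2 kHz
Channel bandwidth = 16 * 16 = 256 kHz
Guard bands = 15 gaps * 2 kHz = 30 kHz
Total = 256 + 30 = 286 kHz

286


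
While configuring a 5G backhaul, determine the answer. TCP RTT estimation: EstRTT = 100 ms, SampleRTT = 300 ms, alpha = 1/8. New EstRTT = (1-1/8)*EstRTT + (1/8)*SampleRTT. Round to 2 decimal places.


Given: EstRTT = 100 ms, SampleRTT = 300 ms, alpha = 1/8
New EstRTT = (1 - alpha) * EstRTT + alpha * SampleRTT
(7/8) * 100 = 87.5
(1/8) * 300 = 37.5
New EstRTT = 87.5 + 37.5 = 125 ms -> 125.00 ms (2 dp)

125.00


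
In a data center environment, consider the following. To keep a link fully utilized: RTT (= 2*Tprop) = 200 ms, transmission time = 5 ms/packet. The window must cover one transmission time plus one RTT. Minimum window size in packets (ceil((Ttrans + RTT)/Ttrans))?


Given: Ttrans = 5 ms, RTT = 200 ms (= 2 * Tprop, Tprop = 100 ms)
Time until first ACK returns = Ttrans + RTT = 5 + 200 = 205 ms
Need W * Ttrans >= Ttrans + RTT  ->  W >= (Ttrans + RTT) / Ttrans
(Ttrans + RTT) / Ttrans = 205 / 5 = 41
W_min = ceil(41) = 41

41


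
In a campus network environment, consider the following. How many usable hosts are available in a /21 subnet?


Given: subnet mask /21
Host bits = 32 - 21 = 11
Total addresses = 2^11 = 2048
Usable hosts = 2048 - 2 (network + broadcast) = 2046

2046


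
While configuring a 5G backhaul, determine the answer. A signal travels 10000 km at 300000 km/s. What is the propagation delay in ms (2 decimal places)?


Given: distance = 10000 km, speed = 300000 km/s
Delay = distance / speed = 10000 / 300000 seconds
Delay in ms = 10000 * 1000 / 300000
Delay = 33.3333 ms
Rounded to 2 dp = 33.33 ms

33.33


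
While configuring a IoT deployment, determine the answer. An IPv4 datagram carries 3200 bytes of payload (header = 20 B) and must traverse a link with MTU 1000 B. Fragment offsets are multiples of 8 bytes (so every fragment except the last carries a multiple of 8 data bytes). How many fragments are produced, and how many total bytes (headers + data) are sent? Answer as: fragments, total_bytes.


Max data per non-final fragment = floor((MTU - header)/8)*8 = floor((1000 - 20)/8)*8 = floor(980/8)*8 = 976 B
Final fragment needs no 8-byte alignment: it can carry up to MTU - header = 980 B
Non-final fragments needed = ceil((payload - 980) / 976) = ceil(2220/976) = ceil(2.2746) = 3
Number of fragments = 3 + 1 = 4
Fragment sizes (data): 3 * 976 B + 272 B (last, 272 <= 980 OK)
Total bytes sent = payload + n_frags * header = 3200 + 4*20 = 3200 + 80 = 3280 B

4, 3280


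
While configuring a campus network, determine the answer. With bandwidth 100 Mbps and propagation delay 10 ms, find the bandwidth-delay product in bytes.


Given: bandwidth = 100 Mbps, delay = 10 ms
BDP in bits = 100 * 10^6 * 10 / 1000
BDP in bits = 1000000
BDP in bytes = 1000000 / 8 = 125000

125000


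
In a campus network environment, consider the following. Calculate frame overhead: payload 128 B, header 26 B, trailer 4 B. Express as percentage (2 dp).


Given: payload = 128 B, header = 26 B, trailer = 4 B
Overhead bytes = header + trailer = 26 + 4 = 30
Total frame = payload + overhead = 128 + 30 = 158
Overhead % = 30 / 158 * 100 = 18.9873% -> 18.99% (2 dp)

18.99


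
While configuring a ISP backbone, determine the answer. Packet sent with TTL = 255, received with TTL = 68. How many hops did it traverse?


Given: initial TTL = 255, received TTL = 68
Hops = initial TTL - received TTL
Hops = 255 - 68 = 187

187


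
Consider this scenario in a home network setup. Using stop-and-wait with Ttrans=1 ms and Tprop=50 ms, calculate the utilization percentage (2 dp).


Given: Ttrans = 1 ms, Tprop = 50 ms
RTT = 2 * Tprop = 2 * 50 = 100 ms
U = Ttrans / (Ttrans + RTT)
U = 1 / (1 + 100)
U = 1 / 101 = 0.009901
U% = 0.99%

0.99


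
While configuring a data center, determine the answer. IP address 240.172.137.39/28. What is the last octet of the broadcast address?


Given: IP = 240.172.137.39, prefix = /28
Host bits = 32 - 28 = 4
Network last octet = 39 AND mask = 32
Host part size = 2^4 - 1 = 15
Broadcast last octet = 32 OR 15 = 47

47


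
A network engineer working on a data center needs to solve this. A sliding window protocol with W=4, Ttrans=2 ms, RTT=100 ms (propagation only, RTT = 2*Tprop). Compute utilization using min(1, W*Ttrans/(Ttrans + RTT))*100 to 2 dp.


Given: W = 4, Ttrans = 2 ms, RTT = 100 ms (= 2 * Tprop, Tprop = 50 ms)
Cycle time = Ttrans + RTT = 2 + 100 = 102 ms (first packet sent until its ACK returns)
W * Ttrans = 4 * 2 = 8 ms of sending per cycle
W * Ttrans / (Ttrans + RTT) = 8 / 102 = 0.078431
U = min(1, 0.078431) = 0.078431
U% = 7.84%

7.84


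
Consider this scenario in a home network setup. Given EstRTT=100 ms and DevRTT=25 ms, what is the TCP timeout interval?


Given: EstRTT = 100 ms, DevRTT = 25 ms
Timeout = EstRTT + 4 * DevRTT
4 * DevRTT = 4 * 25 = 100
Timeout = 100 + 100 = 200 ms

200


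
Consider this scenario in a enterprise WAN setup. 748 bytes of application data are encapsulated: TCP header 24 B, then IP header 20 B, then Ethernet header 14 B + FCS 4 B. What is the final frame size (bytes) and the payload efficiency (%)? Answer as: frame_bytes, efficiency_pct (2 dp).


TCP segment = 748 + 24 = 772 B
IP packet = 772 + 20 = 792 B
Ethernet frame = 792 + 14 + 4 = 810 B
Efficiency = app / frame = 748 / 810 = 0.923457 = 92.3457% -> 92.35% (2 dp)

810, 92.35


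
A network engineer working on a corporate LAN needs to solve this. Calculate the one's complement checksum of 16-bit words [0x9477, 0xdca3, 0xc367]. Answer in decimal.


Given words: [0x9477, 0xdca3, 0xc367]
Step 1: Sum all words
Raw sum = 38007 + 56483 + 50023 = 144513
Step 2: Fold carry: (13441 + 2) = 13443
One's complement = ~13443 & 0xFFFF = 52092

52092


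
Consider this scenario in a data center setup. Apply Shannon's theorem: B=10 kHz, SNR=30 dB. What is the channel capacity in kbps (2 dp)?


Given: B = 10 kHz, SNR = 30 dB
SNR linear = 10^(30/10) = 1000
1 + SNR = 1001
log2(1001) = 9.9672262588
C = 10 * 1000 * 9.9672262588 = 99672.2626 bps
C = 99.672263 kbps -> 99.67 kbps (2 dp)

99.67


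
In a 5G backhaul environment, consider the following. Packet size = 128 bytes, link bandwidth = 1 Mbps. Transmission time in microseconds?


Given: packet = 128 bytes, bandwidth = 1 Mbps
Packet in bits = 128 * 8 = 1024 bits
Bandwidth = 1 * 10^6 = 1000000 bps
Time = 1024 / 1000000 seconds
Time in us = 1024 * 10^6 / 1000000 = 1024

1024


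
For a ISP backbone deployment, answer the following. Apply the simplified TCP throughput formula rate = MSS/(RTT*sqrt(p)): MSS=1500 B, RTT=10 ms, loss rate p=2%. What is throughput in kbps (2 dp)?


Given: MSS = 1500 bytes, RTT = 10 ms, loss = 2%
RTT in seconds = 10 / 1000 = 0.01
Loss rate = 2% = 0.02
sqrt(loss) = sqrt(0.02) = 0.141421356237
Throughput (bytes/s) = 1500 / (0.01 * 0.141421356237) = 1060660.1718
Throughput (kbps) = 1060660.1718 * 8 / 1000 = 8485.281374 -> 8485.28 kbps (2 dp)

8485.28


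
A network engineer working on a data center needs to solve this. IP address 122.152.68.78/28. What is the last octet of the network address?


Given: IP = 122.152.68.78, prefix = /28
Subnet mask = 255.255.255.240
Last octet of IP: 78
Last octet of mask: 240
Network last octet = 78 AND 240 = 64

64


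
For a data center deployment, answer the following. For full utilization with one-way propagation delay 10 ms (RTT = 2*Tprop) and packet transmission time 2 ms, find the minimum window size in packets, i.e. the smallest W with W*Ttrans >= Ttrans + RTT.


Given: Ttrans = 2 ms, RTT = 20 ms (= 2 * Tprop, Tprop = 10 ms)
Time until first ACK returns = Ttrans + RTT = 2 + 20 = 22 ms
Need W * Ttrans >= Ttrans + RTT  ->  W >= (Ttrans + RTT) / Ttrans
(Ttrans + RTT) / Ttrans = 22 / 2 = 11
W_min = ceil(11) = 11

11


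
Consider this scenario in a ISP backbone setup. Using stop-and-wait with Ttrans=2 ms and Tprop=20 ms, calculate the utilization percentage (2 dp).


Given: Ttrans = 2 ms, Tprop = 20 ms
RTT = 2 * Tprop = 2 * 20 = 40 ms
U = Ttrans / (Ttrans + RTT)
U = 2 / (2 + 40)
U = 2 / 42 = 0.047619
U% = 4.76%

4.76


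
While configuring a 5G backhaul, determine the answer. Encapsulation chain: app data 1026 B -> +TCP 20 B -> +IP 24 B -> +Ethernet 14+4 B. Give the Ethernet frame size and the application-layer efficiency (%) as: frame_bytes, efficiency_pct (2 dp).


TCP segment = 1026 + 20 = 1046 B
IP packet = 1046 + 24 = 1070 B
Ethernet frame = 1070 + 14 + 4 = 1088 B
Efficiency = app / frame = 1026 / 1088 = 0.943015 = 94.3015% -> 94.30% (2 dp)

1088, 94.30


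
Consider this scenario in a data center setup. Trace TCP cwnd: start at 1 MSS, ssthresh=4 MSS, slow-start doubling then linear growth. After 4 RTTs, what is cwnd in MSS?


RTT 0: cwnd = 1 MSS (initial)
RTT 1: cwnd = 2 MSS (slow start, doubled)
RTT 2: cwnd = 4 MSS (slow start, doubled)
RTT 3: cwnd = 5 MSS (congestion avoidance, +1)
RTT 4: cwnd = 6 MSS (congestion avoidance, +1)

6


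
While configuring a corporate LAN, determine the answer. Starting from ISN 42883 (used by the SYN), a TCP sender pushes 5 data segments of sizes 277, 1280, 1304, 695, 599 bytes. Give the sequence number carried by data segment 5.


The SYN occupies sequence number ISN = 42883, so the first data byte is ISN + 1 = 42884.
SEQ of data segment i = (ISN + 1) + sum of payload sizes of segments 1..i-1.
Segment 1: SEQ = 42884, payload = 277 bytes
Segment 2: SEQ = 43161, payload = 1280 bytes
Segment 3: SEQ = 44441, payload = 1304 bytes
Segment 4: SEQ = 45745, payload = 695 bytes
Segment 5: SEQ = 46440, payload = 599 bytes
SEQ of segment 5 = 42884 + 277 + 1280 + 1304 + 695 = 46440

46440


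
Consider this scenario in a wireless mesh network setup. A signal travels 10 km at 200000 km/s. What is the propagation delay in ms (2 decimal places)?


Given: distance = 10 km, speed = 200000 km/s
Delay = distance / speed = 10 / 200000 seconds
Delay in ms = 10 * 1000 / 200000
Delay = 0.0500 ms
Rounded to 2 dp = 0.05 ms

0.05


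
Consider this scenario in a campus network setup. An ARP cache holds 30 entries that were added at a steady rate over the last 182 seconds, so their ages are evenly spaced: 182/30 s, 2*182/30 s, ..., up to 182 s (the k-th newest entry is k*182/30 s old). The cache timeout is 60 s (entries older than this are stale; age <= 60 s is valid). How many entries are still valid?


Ages are k * 182/30 s for k = 1..30 (spacing = 6.0667 s).
Entry k is valid iff k * 182/30 <= 60 iff k <= 30 * 60 / 182 = 9.8901
n_valid = floor(9.8901) = 9
(n_stale = 30 - 9 = 21)

9


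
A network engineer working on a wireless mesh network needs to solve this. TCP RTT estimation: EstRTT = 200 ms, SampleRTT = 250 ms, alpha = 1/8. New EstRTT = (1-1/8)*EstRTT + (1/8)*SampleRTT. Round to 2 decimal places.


Given: EstRTT = 200 ms, SampleRTT = 250 ms, alpha = 1/8
New EstRTT = (1 - alpha) * EstRTT + alpha * SampleRTT
(7/8) * 200 = 175
(1/8) * 250 = 31.25
New EstRTT = 175 + 31.25 = 206.25 ms -> 206.25 ms (2 dp)

206.25


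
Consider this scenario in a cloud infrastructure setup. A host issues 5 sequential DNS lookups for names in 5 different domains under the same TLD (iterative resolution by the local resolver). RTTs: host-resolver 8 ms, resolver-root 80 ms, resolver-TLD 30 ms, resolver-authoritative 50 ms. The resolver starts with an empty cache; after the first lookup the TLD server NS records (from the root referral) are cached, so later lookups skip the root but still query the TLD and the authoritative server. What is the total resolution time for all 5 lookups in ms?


Lookup 1 (cold cache): local + root + TLD + auth = 8 + 80 + 30 + 50 = 168 ms
Lookups 2..5 (TLD NS cached -> skip root; new domain -> still ask TLD and auth): local + TLD + auth = 8 + 30 + 50 = 88 ms each
Remaining 4 lookups: 4 * 88 = 352 ms
Total = 168 + 352 = 520 ms

520


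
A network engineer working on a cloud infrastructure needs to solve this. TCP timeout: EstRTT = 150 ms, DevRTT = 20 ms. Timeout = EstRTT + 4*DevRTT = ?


Given: EstRTT = 150 ms, DevRTT = 20 ms
Timeout = EstRTT + 4 * DevRTT
4 * DevRTT = 4 * 20 = 80
Timeout = 150 + 80 = 230 ms

230


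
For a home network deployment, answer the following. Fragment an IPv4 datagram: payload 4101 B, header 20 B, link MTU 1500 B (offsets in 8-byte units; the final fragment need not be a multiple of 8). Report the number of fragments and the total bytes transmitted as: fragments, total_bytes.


Max data per non-final fragment = floor((MTU - header)/8)*8 = floor((1500 - 20)/8)*8 = floor(1480/8)*8 = 1480 B
Final fragment needs no 8-byte alignment: it can carry up to MTU - header = 1480 B
Non-final fragments needed = ceil((payload - 1480) / 1480) = ceil(2621/1480) = ceil(1.7709) = 2
Number of fragments = 2 + 1 = 3
Fragment sizes (data): 2 * 1480 B + 1141 B (last, 1141 <= 1480 OK)
Total bytes sent = payload + n_frags * header = 4101 + 3*20 = 4101 + 60 = 4161 B

3, 4161


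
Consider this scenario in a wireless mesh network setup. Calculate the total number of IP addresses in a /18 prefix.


Given: CIDR prefix /18
Host bits = 32 - 18 = 14
Total addresses = 2^14 = 16384

16384


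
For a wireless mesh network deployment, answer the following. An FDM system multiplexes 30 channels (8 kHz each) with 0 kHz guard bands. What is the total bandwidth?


Given: 30 channels, 8 kHz each, guard = 0 kHz
Channel bandwidth = 30 * 8 = 240 kHz
Guard bands = 29 gaps * 0 kHz = 0 kHz
Total = 240 + 0 = 240 kHz

240


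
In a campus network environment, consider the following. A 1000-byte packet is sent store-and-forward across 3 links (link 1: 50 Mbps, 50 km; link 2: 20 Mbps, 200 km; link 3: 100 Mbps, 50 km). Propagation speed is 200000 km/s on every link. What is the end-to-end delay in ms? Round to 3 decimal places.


Packet = 1000 bytes = 8000 bits. Store-and-forward: sum (t_trans + t_prop) per link.
Link 1: t_trans = 8000/(50*10^6) s = 0.1600 ms; t_prop = 50/200000 s = 0.2500 ms; subtotal = 0.4100 ms
Link 2: t_trans = 8000/(20*10^6) s = 0.4000 ms; t_prop = 200/200000 s = 1.0000 ms; subtotal = 1.4000 ms
Link 3: t_trans = 8000/(100*10^6) s = 0.0800 ms; t_prop = 50/200000 s = 0.2500 ms; subtotal = 0.3300 ms
End-to-end = 0.4100 + 1.4000 + 0.3300 = 2.1400 ms -> 2.140 ms (3 dp)

2.140


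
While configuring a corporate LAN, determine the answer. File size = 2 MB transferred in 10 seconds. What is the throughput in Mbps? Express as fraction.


Given: file = 2 MB, time = 10 s
File in Mb = 2 * 8 = 16 Mb
Throughput = 16 / 10 Mbps
Throughput = 8/5 Mbps

8/5


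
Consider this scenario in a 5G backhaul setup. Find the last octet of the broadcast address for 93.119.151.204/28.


Given: IP = 93.119.151.204, prefix = /28
Host bits = 32 - 28 = 4
Network last octet = 204 AND mask = 192
Host part size = 2^4 - 1 = 15
Broadcast last octet = 192 OR 15 = 207

207


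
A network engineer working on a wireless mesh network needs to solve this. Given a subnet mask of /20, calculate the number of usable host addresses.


Given: subnet mask /20
Host bits = 32 - 20 = 12
Total addresses = 2^12 = 4096
Usable hosts = 4096 - 2 (network + broadcast) = 4094

4094


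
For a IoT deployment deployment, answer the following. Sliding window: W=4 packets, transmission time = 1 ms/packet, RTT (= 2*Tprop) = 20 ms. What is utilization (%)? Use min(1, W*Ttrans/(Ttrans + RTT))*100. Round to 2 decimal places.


Given: W = 4, Ttrans = 1 ms, RTT = 20 ms (= 2 * Tprop, Tprop = 10 ms)
Cycle time = Ttrans + RTT = 1 + 20 = 21 ms (first packet sent until its ACK returns)
W * Ttrans = 4 * 1 = 4 ms of sending per cycle
W * Ttrans / (Ttrans + RTT) = 4 / 21 = 0.190476
U = min(1, 0.190476) = 0.190476
U% = 19.05%

19.05


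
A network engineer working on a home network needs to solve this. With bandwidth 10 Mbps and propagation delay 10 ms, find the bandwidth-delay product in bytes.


Given: bandwidth = 10 Mbps, delay = 10 ms
BDP in bits = 10 * 10^6 * 10 / 1000
BDP in bits = 100000
BDP in bytes = 100000 / 8 = 12500

12500


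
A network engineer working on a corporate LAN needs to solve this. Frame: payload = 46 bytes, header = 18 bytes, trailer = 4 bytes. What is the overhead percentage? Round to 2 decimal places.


Given: payload = 46 B, header = 18 B, trailer = 4 B
Overhead bytes = header + trailer = 18 + 4 = 22
Total frame = payload + overhead = 46 + 22 = 68
Overhead % = 22 / 68 * 100 = 32.3529% -> 32.35% (2 dp)

32.35


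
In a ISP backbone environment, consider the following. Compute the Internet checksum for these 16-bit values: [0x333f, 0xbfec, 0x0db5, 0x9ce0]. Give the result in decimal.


Given words: [0x333f, 0xbfec, 0x0db5, 0x9ce0]
Step 1: Sum all words
Raw sum = 13119 + 49132 + 3509 + 40160 = 105920
Step 2: Fold carry: (40384 + 1) = 40385
One's complement = ~40385 & 0xFFFF = 25150

25150


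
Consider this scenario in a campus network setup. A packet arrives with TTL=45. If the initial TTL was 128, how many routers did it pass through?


Given: initial TTL = 128, received TTL = 45
Hops = initial TTL - received TTL
Hops = 128 - 45 = 83

83


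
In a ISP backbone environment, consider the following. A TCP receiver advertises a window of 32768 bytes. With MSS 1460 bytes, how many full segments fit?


Given: RWND = 32768 bytes, MSS = 1460 bytes
Full segments = floor(RWND / MSS)
Full segments = floor(32768 / 1460)
Full segments = floor(22.4438) = 22

22


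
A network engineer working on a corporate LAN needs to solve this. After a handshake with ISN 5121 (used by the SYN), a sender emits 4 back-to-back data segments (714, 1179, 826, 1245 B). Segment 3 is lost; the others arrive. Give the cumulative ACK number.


SYN uses sequence number 5121; first data byte = ISN + 1 = 5122.
Segment 1: SEQ = 5122, len = 714 B, covers [5122, 5835]
Segment 2: SEQ = 5836, len = 1179 B, covers [5836, 7014]
Segment 3: SEQ = 7015, len = 826 B, covers [7015, 7840] [LOST]
Segment 4: SEQ = 7841, len = 1245 B, covers [7841, 9085]
In-order data received: bytes [5122, 7014] (segments 1..2).
Segment 3 missing -> gap begins at byte 7015; later segments buffered out of order.
Cumulative ACK = next expected in-order byte = 5122 + 714 + 1179 = 7015

7015


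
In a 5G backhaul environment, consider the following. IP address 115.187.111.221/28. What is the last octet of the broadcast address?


Given: IP = 115.187.111.221, prefix = /28
Host bits = 32 - 28 = 4
Network last octet = 221 AND mask = 208
Host part size = 2^4 - 1 = 15
Broadcast last octet = 208 OR 15 = 223

223


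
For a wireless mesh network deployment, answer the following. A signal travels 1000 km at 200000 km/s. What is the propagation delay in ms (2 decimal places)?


Given: distance = 1000 km, speed = 200000 km/s
Delay = distance / speed = 1000 / 200000 seconds
Delay in ms = 1000 * 1000 / 200000
Delay = 5.0000 ms
Rounded to 2 dp = 5.00 ms

5.00


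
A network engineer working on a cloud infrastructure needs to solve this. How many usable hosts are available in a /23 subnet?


Given: subnet mask /23
Host bits = 32 - 23 = 9
Total addresses = 2^9 = 512
Usable hosts = 512 - 2 (network + broadcast) = 510

510


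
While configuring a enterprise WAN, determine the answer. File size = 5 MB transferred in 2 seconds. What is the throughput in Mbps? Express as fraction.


Given: file = 5 MB, time = 2 s
File in Mb = 5 * 8 = 40 Mb
Throughput = 40 / 2 Mbps
Throughput = 20 Mbps

20


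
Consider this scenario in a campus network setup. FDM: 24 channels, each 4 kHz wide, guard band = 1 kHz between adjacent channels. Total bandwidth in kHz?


Given: 24 channels, 4 kHz each, guard = 1 kHz
Channel bandwidth = 24 * 4 = 96 kHz
Guard bands = 23 gaps * 1 kHz = 23 kHz
Total = 96 + 23 = 119 kHz

119


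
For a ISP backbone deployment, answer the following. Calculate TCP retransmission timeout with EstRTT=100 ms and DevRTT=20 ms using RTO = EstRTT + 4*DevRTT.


Given: EstRTT = 100 ms, DevRTT = 20 ms
Timeout = EstRTT + 4 * DevRTT
4 * DevRTT = 4 * 20 = 80
Timeout = 100 + 80 = 180 ms

180


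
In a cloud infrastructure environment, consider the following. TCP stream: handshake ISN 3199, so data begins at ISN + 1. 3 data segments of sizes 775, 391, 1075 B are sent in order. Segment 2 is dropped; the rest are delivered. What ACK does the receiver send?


SYN uses sequence number 3199; first data byte = ISN + 1 = 3200.
Segment 1: SEQ = 3200, len = 775 B, covers [3200, 3974]
Segment 2: SEQ = 3975, len = 391 B, covers [3975, 4365] [LOST]
Segment 3: SEQ = 4366, len = 1075 B, covers [4366, 5440]
In-order data received: bytes [3200, 3974] (segments 1..1).
Segment 2 missing -> gap begins at byte 3975; later segments buffered out of order.
Cumulative ACK = next expected in-order byte = 3200 + 775 = 3975

3975


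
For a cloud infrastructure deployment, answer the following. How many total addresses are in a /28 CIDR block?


Given: CIDR prefix /28
Host bits = 32 - 28 = 4
Total addresses = 2^4 = 16

16


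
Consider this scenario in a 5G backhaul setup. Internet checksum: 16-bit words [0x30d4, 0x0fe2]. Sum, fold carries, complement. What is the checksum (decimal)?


Given words: [0x30d4, 0x0fe2]
Step 1: Sum all words
Raw sum = 12500 + 4066 = 16566
One's complement = ~16566 & 0xFFFF = 48969

48969


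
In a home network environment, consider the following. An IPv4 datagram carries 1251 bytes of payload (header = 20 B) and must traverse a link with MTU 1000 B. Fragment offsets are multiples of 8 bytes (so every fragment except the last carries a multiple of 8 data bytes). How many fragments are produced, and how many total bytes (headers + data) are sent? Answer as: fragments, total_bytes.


Max data per non-final fragment = floor((MTU - header)/8)*8 = floor((1000 - 20)/8)*8 = floor(980/8)*8 = 976 B
Final fragment needs no 8-byte alignment: it can carry up to MTU - header = 980 B
Non-final fragments needed = ceil((payload - 980) / 976) = ceil(271/976) = ceil(0.2777) = 1
Number of fragments = 1 + 1 = 2
Fragment sizes (data): 1 * 976 B + 275 B (last, 275 <= 980 OK)
Total bytes sent = payload + n_frags * header = 1251 + 2*20 = 1251 + 40 = 1291 B

2, 1291


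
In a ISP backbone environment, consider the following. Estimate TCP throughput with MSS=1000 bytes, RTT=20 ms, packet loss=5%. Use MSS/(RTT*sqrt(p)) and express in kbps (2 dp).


Given: MSS = 1000 bytes, RTT = 20 ms, loss = 5%
RTT in seconds = 20 / 1000 = 0.02
Loss rate = 5% = 0.05
sqrt(loss) = sqrt(0.05) = 0.223606797750
Throughput (bytes/s) = 1000 / (0.02 * 0.223606797750) = 223606.7977
Throughput (kbps) = 223606.7977 * 8 / 1000 = 1788.854382 -> 1788.85 kbps (2 dp)

1788.85


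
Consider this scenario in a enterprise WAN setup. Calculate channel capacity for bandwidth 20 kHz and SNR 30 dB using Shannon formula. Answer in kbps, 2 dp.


Given: B = 20 kHz, SNR = 30 dB
SNR linear = 10^(30/10) = 1000
1 + SNR = 1001
log2(1001) = 9.9672262588
C = 20 * 1000 * 9.9672262588 = 199344.5252 bps
C = 199.344525 kbps -> 199.34 kbps (2 dp)

199.34


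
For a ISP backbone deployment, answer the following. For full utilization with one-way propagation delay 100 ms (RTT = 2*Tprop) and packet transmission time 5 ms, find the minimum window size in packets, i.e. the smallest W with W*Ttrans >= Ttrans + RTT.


Given: Ttrans = 5 ms, RTT = 200 ms (= 2 * Tprop, Tprop = 100 ms)
Time until first ACK returns = Ttrans + RTT = 5 + 200 = 205 ms
Need W * Ttrans >= Ttrans + RTT  ->  W >= (Ttrans + RTT) / Ttrans
(Ttrans + RTT) / Ttrans = 205 / 5 = 41
W_min = ceil(41) = 41

41


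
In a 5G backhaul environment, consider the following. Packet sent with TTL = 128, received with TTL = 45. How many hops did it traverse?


Given: initial TTL = 128, received TTL = 45
Hops = initial TTL - received TTL
Hops = 128 - 45 = 83

83


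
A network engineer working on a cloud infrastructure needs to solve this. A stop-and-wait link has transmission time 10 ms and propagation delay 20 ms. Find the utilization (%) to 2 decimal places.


Given: Ttrans = 10 ms, Tprop = 20 ms
RTT = 2 * Tprop = 2 * 20 = 40 ms
U = Ttrans / (Ttrans + RTT)
U = 10 / (10 + 40)
U = 10 / 50 = 0.2
U% = 20.00%

20.00


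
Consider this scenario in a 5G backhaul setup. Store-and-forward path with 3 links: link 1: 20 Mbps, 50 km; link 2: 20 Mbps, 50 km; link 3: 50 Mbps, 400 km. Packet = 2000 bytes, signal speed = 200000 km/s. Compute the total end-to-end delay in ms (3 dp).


Packet = 2000 bytes = 16000 bits. Store-and-forward: sum (t_trans + t_prop) per link.
Link 1: t_trans = 16000/(20*10^6) s = 0.8000 ms; t_prop = 50/200000 s = 0.2500 ms; subtotal = 1.0500 ms
Link 2: t_trans = 16000/(20*10^6) s = 0.8000 ms; t_prop = 50/200000 s = 0.2500 ms; subtotal = 1.0500 ms
Link 3: t_trans = 16000/(50*10^6) s = 0.3200 ms; t_prop = 400/200000 s = 2.0000 ms; subtotal = 2.3200 ms
End-to-end = 1.0500 + 1.0500 + 2.3200 = 4.4200 ms -> 4.420 ms (3 dp)

4.420


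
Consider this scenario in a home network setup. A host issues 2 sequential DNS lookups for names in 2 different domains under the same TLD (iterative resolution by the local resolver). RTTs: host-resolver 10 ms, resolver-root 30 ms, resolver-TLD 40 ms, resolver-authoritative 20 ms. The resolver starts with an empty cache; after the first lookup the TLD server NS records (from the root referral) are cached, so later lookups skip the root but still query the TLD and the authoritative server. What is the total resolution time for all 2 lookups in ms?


Lookup 1 (cold cache): local + root + TLD + auth = 10 + 30 + 40 + 20 = 100 ms
Lookups 2..2 (TLD NS cached -> skip root; new domain -> still ask TLD and auth): local + TLD + auth = 10 + 40 + 20 = 70 ms each
Remaining 1 lookups: 1 * 70 = 70 ms
Total = 100 + 70 = 170 ms

170


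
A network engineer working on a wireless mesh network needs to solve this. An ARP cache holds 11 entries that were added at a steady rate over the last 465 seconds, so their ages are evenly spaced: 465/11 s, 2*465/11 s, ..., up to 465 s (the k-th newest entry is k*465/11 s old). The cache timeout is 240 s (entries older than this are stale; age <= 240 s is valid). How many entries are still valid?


Ages are k * 465/11 s for k = 1..11 (spacing = 42.2727 s).
Entry k is valid iff k * 465/11 <= 240 iff k <= 11 * 240 / 465 = 5.6774
n_valid = floor(5.6774) = 5
(n_stale = 11 - 5 = 6)

5


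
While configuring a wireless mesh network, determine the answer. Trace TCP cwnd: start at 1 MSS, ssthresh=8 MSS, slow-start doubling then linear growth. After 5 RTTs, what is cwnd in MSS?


RTT 0: cwnd = 1 MSS (initial)
RTT 1: cwnd = 2 MSS (slow start, doubled)
RTT 2: cwnd = 4 MSS (slow start, doubled)
RTT 3: cwnd = 8 MSS (slow start, doubled)
RTT 4: cwnd = 9 MSS (congestion avoidance, +1)
RTT 5: cwnd = 10 MSS (congestion avoidance, +1)

10


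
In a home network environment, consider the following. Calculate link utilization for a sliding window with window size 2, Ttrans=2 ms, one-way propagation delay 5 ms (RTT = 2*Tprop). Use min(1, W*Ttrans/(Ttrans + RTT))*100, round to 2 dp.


Given: W = 2, Ttrans = 2 ms, RTT = 10 ms (= 2 * Tprop, Tprop = 5 ms)
Cycle time = Ttrans + RTT = 2 + 10 = 12 ms (first packet sent until its ACK returns)
W * Ttrans = 2 * 2 = 4 ms of sending per cycle
W * Ttrans / (Ttrans + RTT) = 4 / 12 = 0.333333
U = min(1, 0.333333) = 0.333333
U% = 33.33%

33.33


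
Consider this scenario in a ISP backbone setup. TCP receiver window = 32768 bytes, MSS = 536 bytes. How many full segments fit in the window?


Given: RWND = 32768 bytes, MSS = 536 bytes
Full segments = floor(RWND / MSS)
Full segments = floor(32768 / 536)
Full segments = floor(61.1343) = 61

61


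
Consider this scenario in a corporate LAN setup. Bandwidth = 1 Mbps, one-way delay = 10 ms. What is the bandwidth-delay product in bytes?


Given: bandwidth = 1 Mbps, delay = 10 ms
BDP in bits = 1 * 10^6 * 10 / 1000
BDP in bits = 10000
BDP in bytes = 10000 / 8 = 1250

1250


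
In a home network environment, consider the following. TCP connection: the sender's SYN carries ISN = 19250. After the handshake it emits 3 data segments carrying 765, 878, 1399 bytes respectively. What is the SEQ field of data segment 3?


The SYN occupies sequence number ISN = 19250, so the first data byte is ISN + 1 = 19251.
SEQ of data segment i = (ISN + 1) + sum of payload sizes of segments 1..i-1.
Segment 1: SEQ = 19251, payload = 765 bytes
Segment 2: SEQ = 20016, payload = 878 bytes
Segment 3: SEQ = 20894, payload = 1399 bytes
SEQ of segment 3 = 19251 + 765 + 878 = 20894

20894


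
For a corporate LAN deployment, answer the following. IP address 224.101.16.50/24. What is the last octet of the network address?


Given: IP = 224.101.16.50, prefix = /24
Subnet mask = 255.255.255.0
Last octet of IP: 50
Last octet of mask: 0
Network last octet = 50 AND 0 = 0

0


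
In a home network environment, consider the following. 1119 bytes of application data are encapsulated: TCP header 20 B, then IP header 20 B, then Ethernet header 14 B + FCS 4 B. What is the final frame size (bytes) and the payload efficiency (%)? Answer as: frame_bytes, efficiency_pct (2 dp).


TCP segment = 1119 + 20 = 1139 B
IP packet = 1139 + 20 = 1159 B
Ethernet frame = 1159 + 14 + 4 = 1177 B
Efficiency = app / frame = 1119 / 1177 = 0.950722 = 95.0722% -> 95.07% (2 dp)

1177, 95.07


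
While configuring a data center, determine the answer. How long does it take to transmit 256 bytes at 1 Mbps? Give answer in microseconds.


Given: packet = 256 bytes, bandwidth = 1 Mbps
Packet in bits = 256 * 8 = 2048 bits
Bandwidth = 1 * 10^6 = 1000000 bps
Time = 2048 / 1000000 seconds
Time in us = 2048 * 10^6 / 1000000 = 2048

2048


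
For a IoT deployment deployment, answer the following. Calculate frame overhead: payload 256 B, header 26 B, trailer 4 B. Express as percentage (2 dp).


Given: payload = 256 B, header = 26 B, trailer = 4 B
Overhead bytes = header + trailer = 26 + 4 = 30
Total frame = payload + overhead = 256 + 30 = 286
Overhead % = 30 / 286 * 100 = 10.4895% -> 10.49% (2 dp)

10.49


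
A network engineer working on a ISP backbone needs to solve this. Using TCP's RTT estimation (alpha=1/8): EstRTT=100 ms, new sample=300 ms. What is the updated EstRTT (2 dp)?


Given: EstRTT = 100 ms, SampleRTT = 300 ms, alpha = 1/8
New EstRTT = (1 - alpha) * EstRTT + alpha * SampleRTT
(7/8) * 100 = 87.5
(1/8) * 300 = 37.5
New EstRTT = 87.5 + 37.5 = 125 ms -> 125.00 ms (2 dp)

125.00


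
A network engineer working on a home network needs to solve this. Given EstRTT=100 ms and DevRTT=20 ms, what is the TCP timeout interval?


Given: EstRTT = 100 ms, DevRTT = 20 ms
Timeout = EstRTT + 4 * DevRTT
4 * DevRTT = 4 * 20 = 80
Timeout = 100 + 80 = 180 ms

180


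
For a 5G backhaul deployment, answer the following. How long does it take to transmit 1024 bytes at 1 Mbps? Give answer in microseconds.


Given: packet = 1024 bytes, bandwidth = 1 Mbps
Packet in bits = 1024 * 8 = 8192 bits
Bandwidth = 1 * 10^6 = 1000000 bps
Time = 8192 / 1000000 seconds
Time in us = 8192 * 10^6 / 1000000 = 8192

8192


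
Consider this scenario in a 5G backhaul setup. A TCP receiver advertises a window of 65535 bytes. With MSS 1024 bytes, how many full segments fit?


Given: RWND = 65535 bytes, MSS = 1024 bytes
Full segments = floor(RWND / MSS)
Full segments = floor(65535 / 1024)
Full segments = floor(63.999) = 63

63


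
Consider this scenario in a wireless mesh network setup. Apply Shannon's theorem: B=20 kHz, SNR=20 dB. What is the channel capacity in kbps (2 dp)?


Given: B = 20 kHz, SNR = 20 dB
SNR linear = 10^(20/10) = 100
1 + SNR = 101
log2(101) = 6.6582114828
C = 20 * 1000 * 6.6582114828 = 133164.2297 bps
C = 133.164230 kbps -> 133.16 kbps (2 dp)

133.16


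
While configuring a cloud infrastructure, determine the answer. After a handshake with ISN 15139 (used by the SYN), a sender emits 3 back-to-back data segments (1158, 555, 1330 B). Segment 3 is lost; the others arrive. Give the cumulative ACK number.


SYN uses sequence number 15139; first data byte = ISN + 1 = 15140.
Segment 1: SEQ = 15140, len = 1158 B, covers [15140, 16297]
Segment 2: SEQ = 16298, len = 555 B, covers [16298, 16852]
Segment 3: SEQ = 16853, len = 1330 B, covers [16853, 18182] [LOST]
In-order data received: bytes [15140, 16852] (segments 1..2).
Segment 3 missing -> gap begins at byte 16853.
Cumulative ACK = next expected in-order byte = 15140 + 1158 + 555 = 16853

16853


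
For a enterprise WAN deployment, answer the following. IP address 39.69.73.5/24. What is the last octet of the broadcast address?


Given: IP = 39.69.73.5, prefix = /24
Host bits = 32 - 24 = 8
Network last octet = 5 AND mask = 0
Host part size = 2^8 - 1 = 255
Broadcast last octet = 0 OR 255 = 255

255
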